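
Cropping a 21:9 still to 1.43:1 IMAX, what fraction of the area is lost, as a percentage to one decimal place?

38.7%

Going from 21:9 to 1.43:1 IMAX means cutting width while keeping height.
Fraction kept = (1.430)/(2.333) ≈ 61.29%, so 38.71% is lost.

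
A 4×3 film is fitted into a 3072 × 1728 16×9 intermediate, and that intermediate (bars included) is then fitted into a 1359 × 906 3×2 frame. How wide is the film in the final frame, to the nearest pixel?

Inside the 3072×1728 canvas the film is height-limited at 2304.00 × 1728.00.
Second fit — the 16×9 canvas into 1359×906 spans the width: 1359.00 × 764.44 (×0.4424 from 3072×1728).
So the film's width is 2304.00 × 0.4424 ≈ 1019.25.

1019 px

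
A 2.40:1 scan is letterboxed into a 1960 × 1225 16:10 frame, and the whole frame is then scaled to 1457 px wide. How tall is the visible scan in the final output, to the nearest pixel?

607 px

Fitted into 1960×1225, the scan spans the width; its height is 1960 / 2.400 ≈ 816.67 px.
Resizing to 1457 px wide multiplies everything by 0.7434: 816.67 → 607.08 px.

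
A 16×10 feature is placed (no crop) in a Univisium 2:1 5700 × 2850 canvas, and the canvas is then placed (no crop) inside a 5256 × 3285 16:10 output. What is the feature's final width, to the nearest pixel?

4205 px

First fit — 16×10 into 5700×2850 spans the height: 4560.00 × 2850.00.
Second fit — the Univisium 2:1 canvas into 5256×3285 spans the width: 5256.00 × 2628.00 (×0.9221 from 5700×2850).
Applying the same ×0.9221: 4560.00 → 4204.80.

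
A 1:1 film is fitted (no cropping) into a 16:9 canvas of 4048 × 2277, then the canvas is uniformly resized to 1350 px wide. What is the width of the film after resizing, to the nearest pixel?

In the 4048×2277 frame the film fills the height: width = 2277 × 1/1 ≈ 2277.00 px.
Resizing to 1350 px wide multiplies everything by 0.3335: 2277.00 → 759.38 px.

759 px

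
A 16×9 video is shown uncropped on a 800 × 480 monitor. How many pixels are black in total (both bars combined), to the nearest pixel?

24000 pixels

Since 1.778 > 1.667, the video is width-limited.
That makes the image 450.0000 px tall (800 × 9/16).
Black = 480 − 450.0000 = 30.0000 px.
Bar area = 30.0000 × 800 ≈ 24000 px.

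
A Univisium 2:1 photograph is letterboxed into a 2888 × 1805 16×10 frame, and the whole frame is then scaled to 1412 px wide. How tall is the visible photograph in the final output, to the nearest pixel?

In the 2888×1805 frame the photograph fills the width: height = 2888 × 1/2 ≈ 1444.00 px.
Scaling 2888 → 1412 is ×0.4889, so the height becomes 1444.00 × 0.4889 ≈ 706.00 px.

706 px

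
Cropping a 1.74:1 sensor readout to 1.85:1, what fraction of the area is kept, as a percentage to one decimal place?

94.1%

Going from 1.74:1 to 1.85:1 means cutting height while keeping width.
(1.740)/(1.850) ≈ 0.941 of the area survives.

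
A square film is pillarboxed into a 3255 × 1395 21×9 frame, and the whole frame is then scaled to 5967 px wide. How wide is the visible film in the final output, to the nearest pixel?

2557 px

Fitted into 3255×1395, the film spans the height; its width is 1395 × 1/1 ≈ 1395.00 px.
The frame scales by 5967/3255 = 1.8332; 1395.00 × 1.8332 ≈ 2557.29 px.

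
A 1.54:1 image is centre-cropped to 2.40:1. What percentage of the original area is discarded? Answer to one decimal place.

35.8%

The width stays; only height is cut (since 2.40:1 is wider than 1.54:1).
Area ratio = (1.540)/(2.400) = 64.17%; the remaining 35.83% is cropped out.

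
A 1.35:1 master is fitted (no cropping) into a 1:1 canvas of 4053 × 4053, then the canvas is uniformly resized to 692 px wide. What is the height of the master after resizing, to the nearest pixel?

513 px

Fitted into 4053×4053, the master spans the width; its height is 4053 / 1.350 ≈ 3002.22 px.
Resizing to 692 px wide multiplies everything by 0.1707: 3002.22 → 512.59 px.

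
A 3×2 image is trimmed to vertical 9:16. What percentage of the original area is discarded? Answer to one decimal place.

Going from 3×2 to vertical 9:16 means cutting width while keeping height.
Fraction kept = (0.562)/(1.500) ≈ 37.50%, so 62.50% is lost.

62.5%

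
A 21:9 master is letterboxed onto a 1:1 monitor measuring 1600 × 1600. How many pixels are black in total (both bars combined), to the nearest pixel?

21:9 is wider than 1:1, so it spans the full width.
That makes the image 685.7143 px tall (1600 × 9/21).
1600 − 685.7143 = 914.2857 px of bars.
That's 914.2857 × 1600 ≈ 1462857 black pixels.

1462857 pixels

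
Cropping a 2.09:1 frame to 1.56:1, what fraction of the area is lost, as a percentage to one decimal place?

25.4%

Going from 2.09:1 to 1.56:1 means cutting width while keeping height.
Area ratio = (1.560)/(2.090) = 74.64%; the remaining 25.36% is cropped out.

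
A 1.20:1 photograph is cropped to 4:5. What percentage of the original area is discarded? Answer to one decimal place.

33.3%

The height stays; only width is cut (since 4:5 is narrower than 1.20:1).
Area ratio = (0.800)/(1.200) = 66.67%; the remaining 33.33% is cropped out.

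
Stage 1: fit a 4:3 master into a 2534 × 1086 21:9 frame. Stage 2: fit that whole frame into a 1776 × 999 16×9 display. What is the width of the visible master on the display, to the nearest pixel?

First fit — 4:3 into 2534×1086 spans the height: 1448.00 × 1086.00.
The 21:9 canvas is width-limited in 1776×999, giving 1776.00 × 761.14; scale factor 0.7009.
The master scales with it: width 1448.00 × 0.7009 ≈ 1014.86.

1015 px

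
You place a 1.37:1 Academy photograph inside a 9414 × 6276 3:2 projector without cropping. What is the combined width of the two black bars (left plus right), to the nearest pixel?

816 px

1.37:1 Academy is narrower than 3:2, so it spans the full height.
Content width = 6276 × 1.370 ≈ 8598.12 px.
9414 − 8598.12 = 815.88 px of bars.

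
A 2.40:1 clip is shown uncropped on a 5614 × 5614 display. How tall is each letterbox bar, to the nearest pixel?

2.40:1 is wider than 1:1, so it spans the full width.
Content height = 5614 / 2.400 ≈ 2339.17 px.
5614 − 2339.17 = 3274.83 px of bars (1637.42 each).

1637 px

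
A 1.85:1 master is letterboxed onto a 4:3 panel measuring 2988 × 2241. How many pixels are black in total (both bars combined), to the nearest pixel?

1.85:1 (1.850) > 4:3 (1.333), so the master fills the width.
The master is 2988 / 1.850 ≈ 1615.1351 px tall.
Black = 2241 − 1615.1351 = 625.8649 px.
Bar area = 625.8649 × 2988 ≈ 1870084 px.

1870084 pixels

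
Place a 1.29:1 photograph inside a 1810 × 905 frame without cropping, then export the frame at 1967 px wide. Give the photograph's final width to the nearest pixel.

1269 px

Fitted into 1810×905, the photograph spans the height; its width is 905 × 1.290 ≈ 1167.45 px.
The frame scales by 1967/1810 = 1.0867; 1167.45 × 1.0867 ≈ 1268.71 px.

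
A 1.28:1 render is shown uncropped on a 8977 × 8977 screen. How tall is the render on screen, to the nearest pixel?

Since 1.280 > 1.000, the render is width-limited.
Content height = 8977 / 1.280 ≈ 7013.28 px.

7013 px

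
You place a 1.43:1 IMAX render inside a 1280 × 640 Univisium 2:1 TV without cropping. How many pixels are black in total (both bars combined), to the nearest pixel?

233472 pixels

1.43:1 IMAX is narrower than Univisium 2:1, so it spans the full height.
Content width = 640 × 1.430 ≈ 915.2000 px.
1280 − 915.2000 = 364.8000 px of bars.
Bar area = 364.8000 × 640 ≈ 233472 px.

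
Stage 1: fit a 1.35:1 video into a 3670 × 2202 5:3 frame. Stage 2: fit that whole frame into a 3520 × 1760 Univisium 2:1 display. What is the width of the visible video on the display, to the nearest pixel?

Inside the 3670×2202 canvas the video is height-limited at 2972.70 × 2202.00.
5:3 in 3520×1760: fills the height, so the intermediate becomes 2933.33 × 1760.00 — a scale of ×0.7993.
The video scales with it: width 2972.70 × 0.7993 ≈ 2376.00.

2376 px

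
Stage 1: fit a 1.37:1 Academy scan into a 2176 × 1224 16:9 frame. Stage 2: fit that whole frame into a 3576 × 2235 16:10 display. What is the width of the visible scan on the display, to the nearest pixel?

First fit — 1.37:1 Academy into 2176×1224 spans the height: 1676.88 × 1224.00.
Second fit — the 16:9 canvas into 3576×2235 spans the width: 3576.00 × 2011.50 (×1.6434 from 2176×1224).
So the scan's width is 1676.88 × 1.6434 ≈ 2755.76.

2756 px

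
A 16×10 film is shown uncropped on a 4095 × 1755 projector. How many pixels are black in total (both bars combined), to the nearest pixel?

16×10 is narrower than 21:9, so it spans the full height.
Content width = 1755 × 16/10 ≈ 2808.0000 px.
Black = 4095 − 2808.0000 = 1287.0000 px.
Across the 1755-px span: 1287.0000 × 1755 ≈ 2258685 px.

2258685 pixels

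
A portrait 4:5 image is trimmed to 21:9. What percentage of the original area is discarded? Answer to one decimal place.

21:9 is wider than portrait 4:5, so the crop keeps the full width and trims the height.
Area ratio = (0.800)/(2.333) = 34.29%; the remaining 65.71% is cropped out.

65.7%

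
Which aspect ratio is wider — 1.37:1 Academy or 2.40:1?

2.40:1

1.37 and 2.4; 2.4 > 1.37.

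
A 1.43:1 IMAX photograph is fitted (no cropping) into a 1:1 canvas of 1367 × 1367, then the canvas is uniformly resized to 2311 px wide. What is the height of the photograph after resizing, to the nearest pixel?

1616 px

In the 1367×1367 frame the photograph fills the width: height = 1367 / 1.430 ≈ 955.94 px.
Resizing to 2311 px wide multiplies everything by 1.6906: 955.94 → 1616.08 px.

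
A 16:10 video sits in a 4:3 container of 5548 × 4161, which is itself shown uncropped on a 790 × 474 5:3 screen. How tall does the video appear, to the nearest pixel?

395 px

First fit — 16:10 into 5548×4161 spans the width: 5548.00 × 3467.50.
4:3 in 790×474: fills the height, so the intermediate becomes 632.00 × 474.00 — a scale of ×0.1139.
The video scales with it: height 3467.50 × 0.1139 ≈ 395.00.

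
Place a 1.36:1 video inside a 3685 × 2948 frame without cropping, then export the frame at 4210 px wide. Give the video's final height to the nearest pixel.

3096 px

Fitted into 3685×2948, the video spans the width; its height is 3685 / 1.360 ≈ 2709.56 px.
Scaling 3685 → 4210 is ×1.1425, so the height becomes 2709.56 × 1.1425 ≈ 3095.59 px.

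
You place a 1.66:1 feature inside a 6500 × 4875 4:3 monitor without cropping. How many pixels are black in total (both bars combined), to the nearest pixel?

6235693 pixels

Since 1.660 > 1.333, the feature is width-limited.
That makes the image 3915.6627 px tall (6500 / 1.660).
4875 − 3915.6627 = 959.3373 px of bars.
Bar area = 959.3373 × 6500 ≈ 6235693 px.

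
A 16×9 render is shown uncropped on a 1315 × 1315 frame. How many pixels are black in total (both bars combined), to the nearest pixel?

Since 1.778 > 1.000, the render is width-limited.
Content height = 1315 × 9/16 ≈ 739.6875 px.
1315 − 739.6875 = 575.3125 px of bars.
Across the 1315-px span: 575.3125 × 1315 ≈ 756536 px.

756536 pixels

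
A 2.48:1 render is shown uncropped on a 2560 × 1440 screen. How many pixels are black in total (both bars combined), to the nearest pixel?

Since 2.480 > 1.778, the render is width-limited.
Content height = 2560 / 2.480 ≈ 1032.2581 px.
1440 − 1032.2581 = 407.7419 px of bars.
That's 407.7419 × 2560 ≈ 1043819 black pixels.

1043819 pixels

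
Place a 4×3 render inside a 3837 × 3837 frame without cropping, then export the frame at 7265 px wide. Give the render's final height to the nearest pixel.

Fitted into 3837×3837, the render spans the width; its height is 3837 × 3/4 ≈ 2877.75 px.
Resizing to 7265 px wide multiplies everything by 1.8934: 2877.75 → 5448.75 px.

5449 px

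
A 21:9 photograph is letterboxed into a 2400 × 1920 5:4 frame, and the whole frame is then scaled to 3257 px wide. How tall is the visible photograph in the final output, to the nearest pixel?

1396 px

In the 2400×1920 frame the photograph fills the width: height = 2400 × 9/21 ≈ 1028.57 px.
Resizing to 3257 px wide multiplies everything by 1.3571: 1028.57 → 1395.86 px.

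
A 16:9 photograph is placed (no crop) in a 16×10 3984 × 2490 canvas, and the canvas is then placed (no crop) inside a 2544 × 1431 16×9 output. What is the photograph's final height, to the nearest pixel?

1288 px

16:9 in 3984×2490: fills the width, so the photograph is 3984.00 × 2241.00.
16×10 in 2544×1431: fills the height, so the intermediate becomes 2289.60 × 1431.00 — a scale of ×0.5747.
The photograph scales with it: height 2241.00 × 0.5747 ≈ 1287.90.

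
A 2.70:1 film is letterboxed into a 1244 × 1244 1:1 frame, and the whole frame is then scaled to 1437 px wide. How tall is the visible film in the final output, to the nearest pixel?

At 1244×1244 the film is width-limited, so height = 1244 / 2.700 ≈ 460.74 px.
Resizing to 1437 px wide multiplies everything by 1.1551: 460.74 → 532.22 px.

532 px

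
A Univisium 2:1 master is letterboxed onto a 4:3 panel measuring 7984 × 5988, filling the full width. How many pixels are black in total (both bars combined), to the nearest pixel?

That makes the image 3992.0000 px tall (7984 × 1/2).
Leftover height: 5988 − 3992.0000 = 1996.0000 px.
Bar area = 1996.0000 × 7984 ≈ 15936064 px.

15936064 pixels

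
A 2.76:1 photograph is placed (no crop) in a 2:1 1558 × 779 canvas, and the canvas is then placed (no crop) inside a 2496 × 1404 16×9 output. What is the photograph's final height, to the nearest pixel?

904 px

2.76:1 in 1558×779: fills the width, so the photograph is 1558.00 × 564.49.
2:1 in 2496×1404: fills the width, so the intermediate becomes 2496.00 × 1248.00 — a scale of ×1.6021.
So the photograph's height is 564.49 × 1.6021 ≈ 904.35.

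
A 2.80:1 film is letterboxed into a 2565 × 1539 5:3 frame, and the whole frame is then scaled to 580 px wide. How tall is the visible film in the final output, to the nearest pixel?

In the 2565×1539 frame the film fills the width: height = 2565 / 2.800 ≈ 916.07 px.
The frame scales by 580/2565 = 0.2261; 916.07 × 0.2261 ≈ 207.14 px.

207 px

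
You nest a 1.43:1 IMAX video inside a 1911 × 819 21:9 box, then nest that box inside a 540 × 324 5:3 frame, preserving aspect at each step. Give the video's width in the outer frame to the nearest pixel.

331 px

First fit — 1.43:1 IMAX into 1911×819 spans the height: 1171.17 × 819.00.
Second fit — the 21:9 canvas into 540×324 spans the width: 540.00 × 231.43 (×0.2826 from 1911×819).
The video scales with it: width 1171.17 × 0.2826 ≈ 330.94.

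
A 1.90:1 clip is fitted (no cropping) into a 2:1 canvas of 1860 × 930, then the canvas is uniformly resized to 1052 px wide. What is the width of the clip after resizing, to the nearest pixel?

In the 1860×930 frame the clip fills the height: width = 930 × 1.900 ≈ 1767.00 px.
The frame scales by 1052/1860 = 0.5656; 1767.00 × 0.5656 ≈ 999.40 px.

999 px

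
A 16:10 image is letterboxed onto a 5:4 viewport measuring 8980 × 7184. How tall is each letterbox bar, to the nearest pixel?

Since 1.600 > 1.250, the image is width-limited.
That makes the image 5612.50 px tall (8980 × 10/16).
Black = 7184 − 5612.50 = 1571.50 px, or 785.75 per bar.

786 px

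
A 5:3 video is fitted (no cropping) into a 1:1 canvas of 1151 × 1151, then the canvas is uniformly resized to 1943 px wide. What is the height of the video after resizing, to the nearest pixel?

Fitted into 1151×1151, the video spans the width; its height is 1151 × 3/5 ≈ 690.60 px.
Scaling 1151 → 1943 is ×1.6881, so the height becomes 690.60 × 1.6881 ≈ 1165.80 px.

1166 px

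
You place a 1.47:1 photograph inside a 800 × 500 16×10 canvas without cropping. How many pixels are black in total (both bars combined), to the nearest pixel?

1.47:1 (1.470) < 16×10 (1.600), so the photograph fills the height.
That makes the image 735.0000 px wide (500 × 1.470).
Black = 800 − 735.0000 = 65.0000 px.
That's 65.0000 × 500 ≈ 32500 black pixels.

32500 pixels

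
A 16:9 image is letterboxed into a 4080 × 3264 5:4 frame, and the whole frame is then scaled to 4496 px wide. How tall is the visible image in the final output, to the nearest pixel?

2529 px

Fitted into 4080×3264, the image spans the width; its height is 4080 × 9/16 ≈ 2295.00 px.
Scaling 4080 → 4496 is ×1.1020, so the height becomes 2295.00 × 1.1020 ≈ 2529.00 px.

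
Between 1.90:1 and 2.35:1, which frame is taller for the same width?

1.9 and 2.35; 2.35 > 1.9. The smaller width-to-height ratio is the taller frame.

1.90:1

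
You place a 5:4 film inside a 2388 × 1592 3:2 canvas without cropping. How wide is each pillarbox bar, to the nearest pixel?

199 px

5:4 (1.250) < 3:2 (1.500), so the film fills the height.
Content width = 1592 × 5/4 ≈ 1990.00 px.
2388 − 1990.00 = 398.00 px of bars (199.00 each).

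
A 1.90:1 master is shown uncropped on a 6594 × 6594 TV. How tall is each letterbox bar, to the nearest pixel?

1.90:1 is wider than square, so it spans the full width.
That makes the image 3470.53 px tall (6594 / 1.900).
6594 − 3470.53 = 3123.47 px of bars (1561.74 each).

1562 px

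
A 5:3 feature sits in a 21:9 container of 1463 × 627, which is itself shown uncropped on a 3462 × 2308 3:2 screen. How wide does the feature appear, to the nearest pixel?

2473 px

5:3 in 1463×627: fills the height, so the feature is 1045.00 × 627.00.
The 21:9 canvas is width-limited in 3462×2308, giving 3462.00 × 1483.71; scale factor 2.3664.
So the feature's width is 1045.00 × 2.3664 ≈ 2472.86.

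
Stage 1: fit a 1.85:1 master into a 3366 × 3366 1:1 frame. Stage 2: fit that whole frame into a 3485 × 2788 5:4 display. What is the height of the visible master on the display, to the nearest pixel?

1507 px

First fit — 1.85:1 into 3366×3366 spans the width: 3366.00 × 1819.46.
Second fit — the 1:1 canvas into 3485×2788 spans the height: 2788.00 × 2788.00 (×0.8283 from 3366×3366).
So the master's height is 1819.46 × 0.8283 ≈ 1507.03.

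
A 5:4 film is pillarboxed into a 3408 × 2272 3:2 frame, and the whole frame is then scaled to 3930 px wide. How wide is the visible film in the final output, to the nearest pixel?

At 3408×2272 the film is height-limited, so width = 2272 × 5/4 ≈ 2840.00 px.
Resizing to 3930 px wide multiplies everything by 1.1532: 2840.00 → 3275.00 px.

3275 px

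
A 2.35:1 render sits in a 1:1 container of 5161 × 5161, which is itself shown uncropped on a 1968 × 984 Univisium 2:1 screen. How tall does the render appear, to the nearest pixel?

Inside the 5161×5161 canvas the render is width-limited at 5161.00 × 2196.17.
The 1:1 canvas is height-limited in 1968×984, giving 984.00 × 984.00; scale factor 0.1907.
So the render's height is 2196.17 × 0.1907 ≈ 418.72.

419 px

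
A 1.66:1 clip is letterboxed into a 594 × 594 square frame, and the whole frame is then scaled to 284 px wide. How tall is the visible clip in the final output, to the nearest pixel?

In the 594×594 frame the clip fills the width: height = 594 / 1.660 ≈ 357.83 px.
Resizing to 284 px wide multiplies everything by 0.4781: 357.83 → 171.08 px.

171 px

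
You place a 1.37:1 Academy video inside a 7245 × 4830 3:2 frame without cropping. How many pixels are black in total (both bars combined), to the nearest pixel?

3032757 pixels

1.37:1 Academy is narrower than 3:2, so it spans the full height.
That makes the image 6617.1000 px wide (4830 × 1.370).
7245 − 6617.1000 = 627.9000 px of bars.
That's 627.9000 × 4830 ≈ 3032757 black pixels.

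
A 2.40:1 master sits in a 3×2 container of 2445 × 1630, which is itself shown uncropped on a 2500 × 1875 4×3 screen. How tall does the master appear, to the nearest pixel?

1042 px

First fit — 2.40:1 into 2445×1630 spans the width: 2445.00 × 1018.75.
3×2 in 2500×1875: fills the width, so the intermediate becomes 2500.00 × 1666.67 — a scale of ×1.0225.
So the master's height is 1018.75 × 1.0225 ≈ 1041.67.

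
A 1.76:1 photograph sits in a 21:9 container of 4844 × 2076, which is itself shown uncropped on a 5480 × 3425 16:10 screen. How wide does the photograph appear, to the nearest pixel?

4133 px

First fit — 1.76:1 into 4844×2076 spans the height: 3653.76 × 2076.00.
The 21:9 canvas is width-limited in 5480×3425, giving 5480.00 × 2348.57; scale factor 1.1313.
Applying the same ×1.1313: 3653.76 → 4133.49.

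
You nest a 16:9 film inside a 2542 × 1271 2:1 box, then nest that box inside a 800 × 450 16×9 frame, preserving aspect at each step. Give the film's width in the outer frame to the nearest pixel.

First fit — 16:9 into 2542×1271 spans the height: 2259.56 × 1271.00.
Second fit — the 2:1 canvas into 800×450 spans the width: 800.00 × 400.00 (×0.3147 from 2542×1271).
So the film's width is 2259.56 × 0.3147 ≈ 711.11.

711 px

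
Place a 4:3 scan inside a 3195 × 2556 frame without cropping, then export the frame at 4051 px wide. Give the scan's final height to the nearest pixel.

3038 px

At 3195×2556 the scan is width-limited, so height = 3195 × 3/4 ≈ 2396.25 px.
Scaling 3195 → 4051 is ×1.2679, so the height becomes 2396.25 × 1.2679 ≈ 3038.25 px.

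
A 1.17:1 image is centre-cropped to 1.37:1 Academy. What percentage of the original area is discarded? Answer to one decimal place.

14.6%

1.37:1 Academy is wider than 1.17:1, so the crop keeps the full width and trims the height.
Fraction kept = (1.170)/(1.370) ≈ 85.40%, so 14.60% is lost.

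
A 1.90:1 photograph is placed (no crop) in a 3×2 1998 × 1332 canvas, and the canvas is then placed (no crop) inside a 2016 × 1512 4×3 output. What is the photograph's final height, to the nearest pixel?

1061 px

Inside the 1998×1332 canvas the photograph is width-limited at 1998.00 × 1051.58.
The 3×2 canvas is width-limited in 2016×1512, giving 2016.00 × 1344.00; scale factor 1.0090.
So the photograph's height is 1051.58 × 1.0090 ≈ 1061.05.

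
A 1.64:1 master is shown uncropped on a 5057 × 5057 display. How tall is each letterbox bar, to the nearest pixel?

1.64:1 (1.640) > square (1.000), so the master fills the width.
The master is 5057 / 1.640 ≈ 3083.54 px tall.
5057 − 3083.54 = 1973.46 px of bars (986.73 each).

987 px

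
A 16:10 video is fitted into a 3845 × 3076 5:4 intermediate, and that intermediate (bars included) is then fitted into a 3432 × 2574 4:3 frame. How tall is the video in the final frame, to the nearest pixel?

Inside the 3845×3076 canvas the video is width-limited at 3845.00 × 2403.12.
5:4 in 3432×2574: fills the height, so the intermediate becomes 3217.50 × 2574.00 — a scale of ×0.8368.
Applying the same ×0.8368: 2403.12 → 2010.94.

2011 px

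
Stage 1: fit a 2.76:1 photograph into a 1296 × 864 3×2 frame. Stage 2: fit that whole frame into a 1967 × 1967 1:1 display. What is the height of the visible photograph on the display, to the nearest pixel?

2.76:1 in 1296×864: fills the width, so the photograph is 1296.00 × 469.57.
The 3×2 canvas is width-limited in 1967×1967, giving 1967.00 × 1311.33; scale factor 1.5177.
Applying the same ×1.5177: 469.57 → 712.68.

713 px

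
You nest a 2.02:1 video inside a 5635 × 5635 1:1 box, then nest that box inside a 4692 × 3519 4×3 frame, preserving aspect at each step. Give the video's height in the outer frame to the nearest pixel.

1742 px

Inside the 5635×5635 canvas the video is width-limited at 5635.00 × 2789.60.
The 1:1 canvas is height-limited in 4692×3519, giving 3519.00 × 3519.00; scale factor 0.6245.
Applying the same ×0.6245: 2789.60 → 1742.08.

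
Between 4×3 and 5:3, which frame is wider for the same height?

5:3

4×3 = 1.333 and 5:3 = 1.667; 1.667 > 1.333.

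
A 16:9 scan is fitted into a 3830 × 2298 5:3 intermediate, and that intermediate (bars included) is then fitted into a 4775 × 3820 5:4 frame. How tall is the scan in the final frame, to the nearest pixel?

2686 px

First fit — 16:9 into 3830×2298 spans the width: 3830.00 × 2154.38.
5:3 in 4775×3820: fills the width, so the intermediate becomes 4775.00 × 2865.00 — a scale of ×1.2467.
Applying the same ×1.2467: 2154.38 → 2685.94.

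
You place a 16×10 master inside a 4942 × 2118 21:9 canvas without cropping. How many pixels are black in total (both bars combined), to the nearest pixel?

3289678 pixels

16×10 is narrower than 21:9, so it spans the full height.
That makes the image 3388.8000 px wide (2118 × 16/10).
4942 − 3388.8000 = 1553.2000 px of bars.
Across the 2118-px span: 1553.2000 × 2118 ≈ 3289678 px.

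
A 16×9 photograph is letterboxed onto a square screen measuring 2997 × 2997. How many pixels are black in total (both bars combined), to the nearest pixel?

16×9 is wider than square, so it spans the full width.
That makes the image 1685.8125 px tall (2997 × 9/16).
Leftover height: 2997 − 1685.8125 = 1311.1875 px.
That's 1311.1875 × 2997 ≈ 3929629 black pixels.

3929629 pixels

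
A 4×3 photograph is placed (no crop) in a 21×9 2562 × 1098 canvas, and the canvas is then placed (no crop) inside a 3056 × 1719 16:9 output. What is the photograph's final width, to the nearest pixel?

4×3 in 2562×1098: fills the height, so the photograph is 1464.00 × 1098.00.
21×9 in 3056×1719: fills the width, so the intermediate becomes 3056.00 × 1309.71 — a scale of ×1.1928.
So the photograph's width is 1464.00 × 1.1928 ≈ 1746.29.

1746 px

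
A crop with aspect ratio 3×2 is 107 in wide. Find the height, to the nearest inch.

71 in

At 3×2, 107 / 3 × 2 ≈ 71.33.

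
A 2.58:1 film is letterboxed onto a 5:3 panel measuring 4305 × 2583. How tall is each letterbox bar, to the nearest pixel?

457 px

Since 2.580 > 1.667, the film is width-limited.
Content height = 4305 / 2.580 ≈ 1668.60 px.
Black = 2583 − 1668.60 = 914.40 px, or 457.20 per bar.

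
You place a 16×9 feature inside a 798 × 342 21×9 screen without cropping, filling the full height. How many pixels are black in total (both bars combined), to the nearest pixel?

64980 pixels

Content width = 342 × 16/9 ≈ 608.0000 px.
Black = 798 − 608.0000 = 190.0000 px.
Bar area = 190.0000 × 342 ≈ 64980 px.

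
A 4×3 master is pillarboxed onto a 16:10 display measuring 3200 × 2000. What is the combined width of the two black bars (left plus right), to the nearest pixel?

4×3 is narrower than 16:10, so it spans the full height.
The master is 2000 × 4/3 ≈ 2666.67 px wide.
3200 − 2666.67 = 533.33 px of bars.

533 px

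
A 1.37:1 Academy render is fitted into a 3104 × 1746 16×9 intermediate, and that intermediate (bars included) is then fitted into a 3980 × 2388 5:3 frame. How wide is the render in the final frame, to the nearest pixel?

1.37:1 Academy in 3104×1746: fills the height, so the render is 2392.02 × 1746.00.
16×9 in 3980×2388: fills the width, so the intermediate becomes 3980.00 × 2238.75 — a scale of ×1.2822.
The render scales with it: width 2392.02 × 1.2822 ≈ 3067.09.

3067 px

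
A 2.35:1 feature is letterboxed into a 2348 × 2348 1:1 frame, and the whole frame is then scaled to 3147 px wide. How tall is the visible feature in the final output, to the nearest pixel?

1339 px

At 2348×2348 the feature is width-limited, so height = 2348 / 2.350 ≈ 999.15 px.
The frame scales by 3147/2348 = 1.3403; 999.15 × 1.3403 ≈ 1339.15 px.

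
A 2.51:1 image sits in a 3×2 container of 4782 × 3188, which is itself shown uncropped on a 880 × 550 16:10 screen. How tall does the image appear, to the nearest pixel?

329 px

2.51:1 in 4782×3188: fills the width, so the image is 4782.00 × 1905.18.
3×2 in 880×550: fills the height, so the intermediate becomes 825.00 × 550.00 — a scale of ×0.1725.
Applying the same ×0.1725: 1905.18 → 328.69.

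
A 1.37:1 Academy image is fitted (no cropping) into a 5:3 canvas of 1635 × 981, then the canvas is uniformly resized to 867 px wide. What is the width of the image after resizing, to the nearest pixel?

713 px

Fitted into 1635×981, the image spans the height; its width is 981 × 1.370 ≈ 1343.97 px.
Scaling 1635 → 867 is ×0.5303, so the width becomes 1343.97 × 0.5303 ≈ 712.67 px.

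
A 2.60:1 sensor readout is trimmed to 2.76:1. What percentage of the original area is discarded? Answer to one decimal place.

5.8%

The width stays; only height is cut (since 2.76:1 is wider than 2.60:1).
Fraction kept = (2.600)/(2.760) ≈ 94.20%, so 5.80% is lost.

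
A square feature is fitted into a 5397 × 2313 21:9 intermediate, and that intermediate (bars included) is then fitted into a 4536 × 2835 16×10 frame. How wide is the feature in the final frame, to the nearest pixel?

First fit — square into 5397×2313 spans the height: 2313.00 × 2313.00.
Second fit — the 21:9 canvas into 4536×2835 spans the width: 4536.00 × 1944.00 (×0.8405 from 5397×2313).
Applying the same ×0.8405: 2313.00 → 1944.00.

1944 px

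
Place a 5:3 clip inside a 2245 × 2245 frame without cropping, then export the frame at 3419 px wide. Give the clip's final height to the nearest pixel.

At 2245×2245 the clip is width-limited, so height = 2245 × 3/5 ≈ 1347.00 px.
Resizing to 3419 px wide multiplies everything by 1.5229: 1347.00 → 2051.40 px.

2051 px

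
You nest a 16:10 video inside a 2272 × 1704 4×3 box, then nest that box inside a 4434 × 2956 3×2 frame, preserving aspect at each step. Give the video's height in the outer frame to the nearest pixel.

2463 px

First fit — 16:10 into 2272×1704 spans the width: 2272.00 × 1420.00.
Second fit — the 4×3 canvas into 4434×2956 spans the height: 3941.33 × 2956.00 (×1.7347 from 2272×1704).
So the video's height is 1420.00 × 1.7347 ≈ 2463.33.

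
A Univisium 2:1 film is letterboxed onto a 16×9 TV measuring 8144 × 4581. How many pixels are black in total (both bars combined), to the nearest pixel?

4145296 pixels

Univisium 2:1 is wider than 16×9, so it spans the full width.
That makes the image 4072.0000 px tall (8144 × 1/2).
Leftover height: 4581 − 4072.0000 = 509.0000 px.
Bar area = 509.0000 × 8144 ≈ 4145296 px.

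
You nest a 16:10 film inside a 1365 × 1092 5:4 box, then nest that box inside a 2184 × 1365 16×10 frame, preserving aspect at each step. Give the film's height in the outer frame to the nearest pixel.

1066 px

Inside the 1365×1092 canvas the film is width-limited at 1365.00 × 853.12.
The 5:4 canvas is height-limited in 2184×1365, giving 1706.25 × 1365.00; scale factor 1.2500.
The film scales with it: height 853.12 × 1.2500 ≈ 1066.41.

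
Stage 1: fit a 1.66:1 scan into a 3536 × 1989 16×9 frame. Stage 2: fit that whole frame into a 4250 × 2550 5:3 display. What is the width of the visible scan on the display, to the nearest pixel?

Inside the 3536×1989 canvas the scan is height-limited at 3301.74 × 1989.00.
Second fit — the 16×9 canvas into 4250×2550 spans the width: 4250.00 × 2390.62 (×1.2019 from 3536×1989).
Applying the same ×1.2019: 3301.74 → 3968.44.

3968 px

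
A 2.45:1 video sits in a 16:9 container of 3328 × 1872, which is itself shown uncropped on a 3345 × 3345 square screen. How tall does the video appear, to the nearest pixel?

1365 px

First fit — 2.45:1 into 3328×1872 spans the width: 3328.00 × 1358.37.
16:9 in 3345×3345: fills the width, so the intermediate becomes 3345.00 × 1881.56 — a scale of ×1.0051.
So the video's height is 1358.37 × 1.0051 ≈ 1365.31.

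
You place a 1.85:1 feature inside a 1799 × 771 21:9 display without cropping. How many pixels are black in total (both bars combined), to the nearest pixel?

287313 pixels

1.85:1 is narrower than 21:9, so it spans the full height.
The feature is 771 × 1.850 ≈ 1426.3500 px wide.
Black = 1799 − 1426.3500 = 372.6500 px.
That's 372.6500 × 771 ≈ 287313 black pixels.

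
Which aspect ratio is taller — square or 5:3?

square = 1 and 5:3 = 1.667; 1.667 > 1. The smaller width-to-height ratio is the taller frame.

square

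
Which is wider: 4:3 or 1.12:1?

4:3 = 1.333 and 1.12; 1.333 > 1.12.

4:3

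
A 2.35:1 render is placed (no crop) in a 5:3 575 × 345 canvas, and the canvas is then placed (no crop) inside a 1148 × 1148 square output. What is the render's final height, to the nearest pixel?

Inside the 575×345 canvas the render is width-limited at 575.00 × 244.68.
5:3 in 1148×1148: fills the width, so the intermediate becomes 1148.00 × 688.80 — a scale of ×1.9965.
Applying the same ×1.9965: 244.68 → 488.51.

489 px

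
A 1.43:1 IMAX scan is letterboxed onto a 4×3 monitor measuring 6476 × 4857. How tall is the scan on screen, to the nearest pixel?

1.43:1 IMAX (1.430) > 4×3 (1.333), so the scan fills the width.
The scan is 6476 / 1.430 ≈ 4528.67 px tall.

4529 px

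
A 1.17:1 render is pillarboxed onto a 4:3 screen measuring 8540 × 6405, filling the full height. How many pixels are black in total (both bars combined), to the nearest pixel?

6700591 pixels

The render is 6405 × 1.170 ≈ 7493.8500 px wide.
Black = 8540 − 7493.8500 = 1046.1500 px.
Bar area = 1046.1500 × 6405 ≈ 6700591 px.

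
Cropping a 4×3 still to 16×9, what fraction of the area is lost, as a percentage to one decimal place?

25.0%

16×9 is wider than 4×3, so the crop keeps the full width and trims the height.
(1.333)/(1.778) ≈ 0.750 of the area survives, leaving 25.00% discarded.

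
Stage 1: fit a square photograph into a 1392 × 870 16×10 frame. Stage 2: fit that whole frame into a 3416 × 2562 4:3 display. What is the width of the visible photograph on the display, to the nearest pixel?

2135 px

square in 1392×870: fills the height, so the photograph is 870.00 × 870.00.
Second fit — the 16×10 canvas into 3416×2562 spans the width: 3416.00 × 2135.00 (×2.4540 from 1392×870).
Applying the same ×2.4540: 870.00 → 2135.00.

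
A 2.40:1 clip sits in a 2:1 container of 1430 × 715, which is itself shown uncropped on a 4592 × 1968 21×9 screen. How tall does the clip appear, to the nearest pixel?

2.40:1 in 1430×715: fills the width, so the clip is 1430.00 × 595.83.
2:1 in 4592×1968: fills the height, so the intermediate becomes 3936.00 × 1968.00 — a scale of ×2.7524.
The clip scales with it: height 595.83 × 2.7524 ≈ 1640.00.

1640 px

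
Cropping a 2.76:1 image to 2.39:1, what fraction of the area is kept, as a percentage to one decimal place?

86.6%

Going from 2.76:1 to 2.39:1 means cutting width while keeping height.
(2.390)/(2.760) ≈ 0.866 of the area survives.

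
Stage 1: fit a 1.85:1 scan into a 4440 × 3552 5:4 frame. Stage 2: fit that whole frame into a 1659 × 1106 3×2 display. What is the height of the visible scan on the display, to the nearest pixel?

747 px

1.85:1 in 4440×3552: fills the width, so the scan is 4440.00 × 2400.00.
5:4 in 1659×1106: fills the height, so the intermediate becomes 1382.50 × 1106.00 — a scale of ×0.3114.
The scan scales with it: height 2400.00 × 0.3114 ≈ 747.30.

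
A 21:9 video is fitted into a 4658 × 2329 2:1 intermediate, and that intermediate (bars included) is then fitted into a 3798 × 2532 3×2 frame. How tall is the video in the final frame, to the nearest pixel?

1628 px

Inside the 4658×2329 canvas the video is width-limited at 4658.00 × 1996.29.
Second fit — the 2:1 canvas into 3798×2532 spans the width: 3798.00 × 1899.00 (×0.8154 from 4658×2329).
So the video's height is 1996.29 × 0.8154 ≈ 1627.71.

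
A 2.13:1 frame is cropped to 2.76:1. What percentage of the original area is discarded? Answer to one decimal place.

22.8%

The width stays; only height is cut (since 2.76:1 is wider than 2.13:1).
Area ratio = (2.130)/(2.760) = 77.17%; the remaining 22.83% is cropped out.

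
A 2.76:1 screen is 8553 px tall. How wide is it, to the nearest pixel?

8553 × 2.760 = 23606.28.

23606 px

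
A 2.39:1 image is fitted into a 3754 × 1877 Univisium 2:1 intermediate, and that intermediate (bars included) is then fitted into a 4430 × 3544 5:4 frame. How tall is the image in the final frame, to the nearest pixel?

Inside the 3754×1877 canvas the image is width-limited at 3754.00 × 1570.71.
The Univisium 2:1 canvas is width-limited in 4430×3544, giving 4430.00 × 2215.00; scale factor 1.1801.
Applying the same ×1.1801: 1570.71 → 1853.56.

1854 px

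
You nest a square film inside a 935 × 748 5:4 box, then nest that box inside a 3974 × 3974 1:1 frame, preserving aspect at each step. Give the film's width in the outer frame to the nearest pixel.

3179 px

First fit — square into 935×748 spans the height: 748.00 × 748.00.
Second fit — the 5:4 canvas into 3974×3974 spans the width: 3974.00 × 3179.20 (×4.2503 from 935×748).
Applying the same ×4.2503: 748.00 → 3179.20.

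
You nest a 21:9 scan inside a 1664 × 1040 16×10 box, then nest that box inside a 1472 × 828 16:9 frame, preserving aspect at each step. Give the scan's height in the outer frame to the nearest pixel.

First fit — 21:9 into 1664×1040 spans the width: 1664.00 × 713.14.
Second fit — the 16×10 canvas into 1472×828 spans the height: 1324.80 × 828.00 (×0.7962 from 1664×1040).
So the scan's height is 713.14 × 0.7962 ≈ 567.77.

568 px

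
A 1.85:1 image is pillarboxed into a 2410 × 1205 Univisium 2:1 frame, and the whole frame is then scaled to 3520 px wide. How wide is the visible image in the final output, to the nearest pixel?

3256 px

Fitted into 2410×1205, the image spans the height; its width is 1205 × 1.850 ≈ 2229.25 px.
The frame scales by 3520/2410 = 1.4606; 2229.25 × 1.4606 ≈ 3256.00 px.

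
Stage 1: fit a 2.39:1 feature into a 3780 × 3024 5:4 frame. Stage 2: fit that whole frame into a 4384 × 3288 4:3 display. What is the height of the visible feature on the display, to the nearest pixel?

Inside the 3780×3024 canvas the feature is width-limited at 3780.00 × 1581.59.
5:4 in 4384×3288: fills the height, so the intermediate becomes 4110.00 × 3288.00 — a scale of ×1.0873.
So the feature's height is 1581.59 × 1.0873 ≈ 1719.67.

1720 px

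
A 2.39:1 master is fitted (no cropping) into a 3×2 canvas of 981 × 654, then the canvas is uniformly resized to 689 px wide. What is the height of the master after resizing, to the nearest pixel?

In the 981×654 frame the master fills the width: height = 981 / 2.390 ≈ 410.46 px.
Scaling 981 → 689 is ×0.7023, so the height becomes 410.46 × 0.7023 ≈ 288.28 px.

288 px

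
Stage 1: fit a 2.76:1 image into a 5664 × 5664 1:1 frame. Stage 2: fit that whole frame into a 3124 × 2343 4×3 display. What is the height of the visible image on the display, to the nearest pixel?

Inside the 5664×5664 canvas the image is width-limited at 5664.00 × 2052.17.
1:1 in 3124×2343: fills the height, so the intermediate becomes 2343.00 × 2343.00 — a scale of ×0.4137.
The image scales with it: height 2052.17 × 0.4137 ≈ 848.91.

849 px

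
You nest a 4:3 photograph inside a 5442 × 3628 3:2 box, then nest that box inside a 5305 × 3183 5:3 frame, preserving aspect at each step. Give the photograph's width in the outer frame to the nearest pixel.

First fit — 4:3 into 5442×3628 spans the height: 4837.33 × 3628.00.
The 3:2 canvas is height-limited in 5305×3183, giving 4774.50 × 3183.00; scale factor 0.8773.
The photograph scales with it: width 4837.33 × 0.8773 ≈ 4244.00.

4244 px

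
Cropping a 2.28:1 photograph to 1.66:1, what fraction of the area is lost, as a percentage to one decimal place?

The height stays; only width is cut (since 1.66:1 is narrower than 2.28:1).
Area ratio = (1.660)/(2.280) = 72.81%; the remaining 27.19% is cropped out.

27.2%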